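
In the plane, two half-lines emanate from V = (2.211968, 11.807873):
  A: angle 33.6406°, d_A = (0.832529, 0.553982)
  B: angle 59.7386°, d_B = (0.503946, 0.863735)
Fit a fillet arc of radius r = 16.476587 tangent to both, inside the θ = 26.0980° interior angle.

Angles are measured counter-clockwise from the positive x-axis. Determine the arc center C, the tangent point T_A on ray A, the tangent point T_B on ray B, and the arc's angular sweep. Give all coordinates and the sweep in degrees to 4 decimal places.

center=(52.2691,64.9079) T_A=(61.3969,51.1907) T_B=(38.0377,73.2112) sweep=153.9020

bisector direction at 46.6896° = (0.685950,0.727648)
center distance |VC| = r/sin(θ/2) = 16.476587/sin(13.0490°) = 72.974913
C = V + |VC|·bis = (52.2691,64.9079)
T_A = V + ((C−V)·d_A)·d_A = V + 71.0905·d_A = (61.3969,51.1907)
T_B = V + ((C−V)·d_B)·d_B = V + 71.0905·d_B = (38.0377,73.2112)
sweep = 180° − θ = 153.9020°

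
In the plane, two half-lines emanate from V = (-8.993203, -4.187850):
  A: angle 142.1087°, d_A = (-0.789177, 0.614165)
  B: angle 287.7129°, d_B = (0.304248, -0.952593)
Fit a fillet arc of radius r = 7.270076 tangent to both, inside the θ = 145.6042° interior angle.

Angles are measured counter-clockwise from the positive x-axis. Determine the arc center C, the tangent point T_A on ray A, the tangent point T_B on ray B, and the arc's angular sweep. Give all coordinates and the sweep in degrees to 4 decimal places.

center=(-15.2340,-8.5433) T_A=(-10.7690,-2.8059) T_B=(-8.3086,-6.3313) sweep=34.3958

bisector direction at 214.9108° = (-0.820044,-0.572300)
center distance |VC| = r/sin(θ/2) = 7.270076/sin(72.8021°) = 7.610340
C = V + |VC|·bis = (-15.2340,-8.5433)
T_A = V + ((C−V)·d_A)·d_A = V + 2.2502·d_A = (-10.7690,-2.8059)
T_B = V + ((C−V)·d_B)·d_B = V + 2.2502·d_B = (-8.3086,-6.3313)
sweep = 180° − θ = 34.3958°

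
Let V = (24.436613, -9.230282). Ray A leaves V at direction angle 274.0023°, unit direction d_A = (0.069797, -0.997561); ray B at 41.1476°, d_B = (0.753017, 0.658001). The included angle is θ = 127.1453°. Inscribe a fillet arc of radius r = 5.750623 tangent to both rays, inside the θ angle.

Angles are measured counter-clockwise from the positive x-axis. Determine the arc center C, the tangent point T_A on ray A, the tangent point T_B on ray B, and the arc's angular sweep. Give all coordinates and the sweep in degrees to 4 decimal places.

bisector direction at 337.5750° = (0.924379,-0.381475)
center distance |VC| = r/sin(θ/2) = 5.750623/sin(63.5727°) = 6.421694
C = V + |VC|·bis = (30.3727,-11.6800)
T_A = V + ((C−V)·d_A)·d_A = V + 2.8581·d_A = (24.6361,-12.0814)
T_B = V + ((C−V)·d_B)·d_B = V + 2.8581·d_B = (26.5888,-7.3497)
sweep = 180° − θ = 52.8547°

center=(30.3727,-11.6800) T_A=(24.6361,-12.0814) T_B=(26.5888,-7.3497) sweep=52.8547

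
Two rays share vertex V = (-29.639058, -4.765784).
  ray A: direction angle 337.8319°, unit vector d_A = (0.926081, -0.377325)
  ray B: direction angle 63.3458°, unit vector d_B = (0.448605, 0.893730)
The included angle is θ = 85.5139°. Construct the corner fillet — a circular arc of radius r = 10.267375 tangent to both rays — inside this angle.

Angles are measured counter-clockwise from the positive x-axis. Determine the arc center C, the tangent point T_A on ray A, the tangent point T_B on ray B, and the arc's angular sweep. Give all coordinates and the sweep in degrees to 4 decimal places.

center=(-15.4813,0.5526) T_A=(-19.3554,-8.9558) T_B=(-24.6575,5.1586) sweep=94.4861

bisector direction at 20.5889° = (0.936128,0.351659)
center distance |VC| = r/sin(θ/2) = 10.267375/sin(42.7570°) = 15.123772
C = V + |VC|·bis = (-15.4813,0.5526)
T_A = V + ((C−V)·d_A)·d_A = V + 11.1045·d_A = (-19.3554,-8.9558)
T_B = V + ((C−V)·d_B)·d_B = V + 11.1045·d_B = (-24.6575,5.1586)
sweep = 180° − θ = 94.4861°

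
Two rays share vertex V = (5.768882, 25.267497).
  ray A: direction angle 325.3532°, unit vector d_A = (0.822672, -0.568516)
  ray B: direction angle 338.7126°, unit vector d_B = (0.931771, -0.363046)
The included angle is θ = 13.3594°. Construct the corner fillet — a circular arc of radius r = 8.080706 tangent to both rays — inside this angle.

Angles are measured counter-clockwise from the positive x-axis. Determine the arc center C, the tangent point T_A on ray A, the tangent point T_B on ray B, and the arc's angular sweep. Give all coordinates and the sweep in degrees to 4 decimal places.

center=(67.1262,-7.3116) T_A=(62.5322,-13.9594) T_B=(70.0599,0.2178) sweep=166.6406

bisector direction at 332.0329° = (0.883217,-0.468964)
center distance |VC| = r/sin(θ/2) = 8.080706/sin(6.6797°) = 69.470307
C = V + |VC|·bis = (67.1262,-7.3116)
T_A = V + ((C−V)·d_A)·d_A = V + 68.9987·d_A = (62.5322,-13.9594)
T_B = V + ((C−V)·d_B)·d_B = V + 68.9987·d_B = (70.0599,0.2178)
sweep = 180° − θ = 166.6406°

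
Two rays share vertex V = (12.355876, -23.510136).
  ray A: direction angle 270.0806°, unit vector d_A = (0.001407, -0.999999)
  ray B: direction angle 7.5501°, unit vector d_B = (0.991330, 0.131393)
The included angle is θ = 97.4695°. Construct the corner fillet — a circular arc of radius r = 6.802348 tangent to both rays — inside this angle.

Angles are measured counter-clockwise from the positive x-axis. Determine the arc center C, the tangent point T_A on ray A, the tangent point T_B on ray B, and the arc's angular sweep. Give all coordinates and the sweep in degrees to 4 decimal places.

bisector direction at 318.8154° = (0.752591,-0.658488)
center distance |VC| = r/sin(θ/2) = 6.802348/sin(48.7347°) = 9.049716
C = V + |VC|·bis = (19.1666,-29.4693)
T_A = V + ((C−V)·d_A)·d_A = V + 5.9687·d_A = (12.3643,-29.4788)
T_B = V + ((C−V)·d_B)·d_B = V + 5.9687·d_B = (18.2728,-22.7259)
sweep = 180° − θ = 82.5305°

center=(19.1666,-29.4693) T_A=(12.3643,-29.4788) T_B=(18.2728,-22.7259) sweep=82.5305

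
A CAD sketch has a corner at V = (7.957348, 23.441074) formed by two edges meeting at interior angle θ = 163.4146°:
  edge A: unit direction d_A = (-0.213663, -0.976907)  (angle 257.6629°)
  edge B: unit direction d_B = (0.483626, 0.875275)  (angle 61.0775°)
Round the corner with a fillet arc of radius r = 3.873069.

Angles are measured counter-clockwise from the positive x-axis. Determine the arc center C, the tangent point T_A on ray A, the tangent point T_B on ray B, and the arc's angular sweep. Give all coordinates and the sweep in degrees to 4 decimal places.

center=(11.6204,22.0621) T_A=(7.8367,22.8896) T_B=(8.2304,23.9352) sweep=16.5854

bisector direction at 339.3702° = (0.935876,-0.352328)
center distance |VC| = r/sin(θ/2) = 3.873069/sin(81.7073°) = 3.913993
C = V + |VC|·bis = (11.6204,22.0621)
T_A = V + ((C−V)·d_A)·d_A = V + 0.5645·d_A = (7.8367,22.8896)
T_B = V + ((C−V)·d_B)·d_B = V + 0.5645·d_B = (8.2304,23.9352)
sweep = 180° − θ = 16.5854°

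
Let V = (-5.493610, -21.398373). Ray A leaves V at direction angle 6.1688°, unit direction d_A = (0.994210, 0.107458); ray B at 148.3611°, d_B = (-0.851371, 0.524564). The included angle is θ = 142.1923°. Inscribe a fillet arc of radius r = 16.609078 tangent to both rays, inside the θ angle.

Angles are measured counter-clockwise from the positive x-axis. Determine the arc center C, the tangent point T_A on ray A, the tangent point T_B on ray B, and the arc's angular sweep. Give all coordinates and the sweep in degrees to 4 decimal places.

bisector direction at 77.2649° = (0.220443,0.975400)
center distance |VC| = r/sin(θ/2) = 16.609078/sin(71.0961°) = 17.555985
C = V + |VC|·bis = (-1.6235,-4.2743)
T_A = V + ((C−V)·d_A)·d_A = V + 5.6878·d_A = (0.1613,-20.7872)
T_B = V + ((C−V)·d_B)·d_B = V + 5.6878·d_B = (-10.3360,-18.4148)
sweep = 180° − θ = 37.8077°

center=(-1.6235,-4.2743) T_A=(0.1613,-20.7872) T_B=(-10.3360,-18.4148) sweep=37.8077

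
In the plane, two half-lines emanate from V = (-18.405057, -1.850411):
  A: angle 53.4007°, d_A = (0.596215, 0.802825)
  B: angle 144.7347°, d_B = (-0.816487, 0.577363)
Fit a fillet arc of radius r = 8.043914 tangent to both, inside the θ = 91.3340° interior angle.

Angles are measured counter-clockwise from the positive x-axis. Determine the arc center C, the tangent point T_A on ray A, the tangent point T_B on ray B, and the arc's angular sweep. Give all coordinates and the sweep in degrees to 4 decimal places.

bisector direction at 99.0677° = (-0.157601,0.987503)
center distance |VC| = r/sin(θ/2) = 8.043914/sin(45.6670°) = 11.245663
C = V + |VC|·bis = (-20.1774,9.2547)
T_A = V + ((C−V)·d_A)·d_A = V + 7.8588·d_A = (-13.7195,4.4588)
T_B = V + ((C−V)·d_B)·d_B = V + 7.8588·d_B = (-24.8216,2.6870)
sweep = 180° − θ = 88.6660°

center=(-20.1774,9.2547) T_A=(-13.7195,4.4588) T_B=(-24.8216,2.6870) sweep=88.6660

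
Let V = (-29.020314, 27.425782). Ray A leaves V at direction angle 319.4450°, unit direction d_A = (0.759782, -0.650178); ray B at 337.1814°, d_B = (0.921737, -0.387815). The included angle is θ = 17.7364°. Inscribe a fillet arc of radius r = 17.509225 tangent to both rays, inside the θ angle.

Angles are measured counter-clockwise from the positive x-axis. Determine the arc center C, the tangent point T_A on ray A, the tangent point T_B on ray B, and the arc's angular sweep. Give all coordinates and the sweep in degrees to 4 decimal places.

center=(67.6258,-32.2333) T_A=(56.2417,-45.5365) T_B=(74.4161,-16.0944) sweep=162.2636

bisector direction at 328.3132° = (0.850932,-0.525276)
center distance |VC| = r/sin(θ/2) = 17.509225/sin(8.8682°) = 113.576767
C = V + |VC|·bis = (67.6258,-32.2333)
T_A = V + ((C−V)·d_A)·d_A = V + 112.2190·d_A = (56.2417,-45.5365)
T_B = V + ((C−V)·d_B)·d_B = V + 112.2190·d_B = (74.4161,-16.0944)
sweep = 180° − θ = 162.2636°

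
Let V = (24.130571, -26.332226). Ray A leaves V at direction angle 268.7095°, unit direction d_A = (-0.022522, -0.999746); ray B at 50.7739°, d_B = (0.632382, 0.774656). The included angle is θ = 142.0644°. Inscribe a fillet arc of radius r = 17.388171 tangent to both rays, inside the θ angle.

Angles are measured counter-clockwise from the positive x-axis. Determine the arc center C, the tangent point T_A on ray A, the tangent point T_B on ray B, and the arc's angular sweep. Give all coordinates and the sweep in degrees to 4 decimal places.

bisector direction at 339.7417° = (0.938141,-0.346253)
center distance |VC| = r/sin(θ/2) = 17.388171/sin(71.0322°) = 18.386534
C = V + |VC|·bis = (41.3797,-32.6986)
T_A = V + ((C−V)·d_A)·d_A = V + 5.9763·d_A = (23.9960,-32.3070)
T_B = V + ((C−V)·d_B)·d_B = V + 5.9763·d_B = (27.9099,-21.7026)
sweep = 180° − θ = 37.9356°

center=(41.3797,-32.6986) T_A=(23.9960,-32.3070) T_B=(27.9099,-21.7026) sweep=37.9356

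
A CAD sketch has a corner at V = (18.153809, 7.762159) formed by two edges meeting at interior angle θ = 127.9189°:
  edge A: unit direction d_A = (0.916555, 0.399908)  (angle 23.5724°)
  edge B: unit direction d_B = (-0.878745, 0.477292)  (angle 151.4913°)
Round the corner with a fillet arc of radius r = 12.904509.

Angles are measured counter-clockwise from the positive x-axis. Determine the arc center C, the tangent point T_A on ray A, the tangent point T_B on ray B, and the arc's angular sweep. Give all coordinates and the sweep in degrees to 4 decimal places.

center=(18.7723,22.1114) T_A=(23.9329,10.2837) T_B=(12.6131,10.7716) sweep=52.0811

bisector direction at 87.5318° = (0.043064,0.999072)
center distance |VC| = r/sin(θ/2) = 12.904509/sin(63.9594°) = 14.362543
C = V + |VC|·bis = (18.7723,22.1114)
T_A = V + ((C−V)·d_A)·d_A = V + 6.3053·d_A = (23.9329,10.2837)
T_B = V + ((C−V)·d_B)·d_B = V + 6.3053·d_B = (12.6131,10.7716)
sweep = 180° − θ = 52.0811°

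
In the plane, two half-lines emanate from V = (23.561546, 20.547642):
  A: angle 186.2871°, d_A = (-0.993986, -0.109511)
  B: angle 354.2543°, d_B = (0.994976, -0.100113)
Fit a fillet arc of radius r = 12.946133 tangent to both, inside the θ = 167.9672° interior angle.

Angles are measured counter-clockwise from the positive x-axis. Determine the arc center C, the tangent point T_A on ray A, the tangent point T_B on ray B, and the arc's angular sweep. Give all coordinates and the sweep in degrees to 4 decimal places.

center=(23.6230,7.5300) T_A=(22.2053,20.3982) T_B=(24.9191,20.4110) sweep=12.0328

bisector direction at 270.2707° = (0.004725,-0.999989)
center distance |VC| = r/sin(θ/2) = 12.946133/sin(83.9836°) = 13.017836
C = V + |VC|·bis = (23.6230,7.5300)
T_A = V + ((C−V)·d_A)·d_A = V + 1.3644·d_A = (22.2053,20.3982)
T_B = V + ((C−V)·d_B)·d_B = V + 1.3644·d_B = (24.9191,20.4110)
sweep = 180° − θ = 12.0328°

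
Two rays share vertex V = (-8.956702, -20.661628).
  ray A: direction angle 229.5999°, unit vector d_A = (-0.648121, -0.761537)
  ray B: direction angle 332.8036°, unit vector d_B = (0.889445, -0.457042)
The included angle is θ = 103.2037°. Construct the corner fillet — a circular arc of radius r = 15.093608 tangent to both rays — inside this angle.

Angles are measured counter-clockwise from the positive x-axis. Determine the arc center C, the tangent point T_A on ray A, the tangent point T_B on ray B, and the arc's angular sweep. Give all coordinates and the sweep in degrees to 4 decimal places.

center=(-5.2153,-39.5538) T_A=(-16.7097,-29.7713) T_B=(1.6831,-26.1289) sweep=76.7963

bisector direction at 281.2017° = (0.194264,-0.980949)
center distance |VC| = r/sin(θ/2) = 15.093608/sin(51.6018°) = 19.259089
C = V + |VC|·bis = (-5.2153,-39.5538)
T_A = V + ((C−V)·d_A)·d_A = V + 11.9623·d_A = (-16.7097,-29.7713)
T_B = V + ((C−V)·d_B)·d_B = V + 11.9623·d_B = (1.6831,-26.1289)
sweep = 180° − θ = 76.7963°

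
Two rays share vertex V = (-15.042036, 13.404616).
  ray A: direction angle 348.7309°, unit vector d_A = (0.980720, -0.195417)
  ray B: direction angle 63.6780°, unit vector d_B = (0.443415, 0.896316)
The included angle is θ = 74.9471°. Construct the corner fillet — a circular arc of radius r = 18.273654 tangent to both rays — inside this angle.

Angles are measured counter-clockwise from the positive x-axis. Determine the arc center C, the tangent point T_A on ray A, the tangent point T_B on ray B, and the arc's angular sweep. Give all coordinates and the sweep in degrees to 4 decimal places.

center=(11.9068,26.6677) T_A=(8.3358,8.7464) T_B=(-4.4721,34.7705) sweep=105.0529

bisector direction at 26.2045° = (0.897224,0.441576)
center distance |VC| = r/sin(θ/2) = 18.273654/sin(37.4736°) = 30.035833
C = V + |VC|·bis = (11.9068,26.6677)
T_A = V + ((C−V)·d_A)·d_A = V + 23.8375·d_A = (8.3358,8.7464)
T_B = V + ((C−V)·d_B)·d_B = V + 23.8375·d_B = (-4.4721,34.7705)
sweep = 180° − θ = 105.0529°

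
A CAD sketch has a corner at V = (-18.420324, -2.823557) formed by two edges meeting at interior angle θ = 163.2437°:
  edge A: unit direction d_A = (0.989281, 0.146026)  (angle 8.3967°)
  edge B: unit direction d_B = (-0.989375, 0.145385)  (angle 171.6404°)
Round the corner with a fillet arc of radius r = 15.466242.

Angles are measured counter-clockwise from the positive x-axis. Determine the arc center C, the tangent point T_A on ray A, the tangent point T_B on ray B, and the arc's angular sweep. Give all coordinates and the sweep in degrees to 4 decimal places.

bisector direction at 90.0186° = (-0.000324,1.000000)
center distance |VC| = r/sin(θ/2) = 15.466242/sin(81.6218°) = 15.633079
C = V + |VC|·bis = (-18.4254,12.8095)
T_A = V + ((C−V)·d_A)·d_A = V + 2.2778·d_A = (-16.1669,-2.4909)
T_B = V + ((C−V)·d_B)·d_B = V + 2.2778·d_B = (-20.6740,-2.4924)
sweep = 180° − θ = 16.7563°

center=(-18.4254,12.8095) T_A=(-16.1669,-2.4909) T_B=(-20.6740,-2.4924) sweep=16.7563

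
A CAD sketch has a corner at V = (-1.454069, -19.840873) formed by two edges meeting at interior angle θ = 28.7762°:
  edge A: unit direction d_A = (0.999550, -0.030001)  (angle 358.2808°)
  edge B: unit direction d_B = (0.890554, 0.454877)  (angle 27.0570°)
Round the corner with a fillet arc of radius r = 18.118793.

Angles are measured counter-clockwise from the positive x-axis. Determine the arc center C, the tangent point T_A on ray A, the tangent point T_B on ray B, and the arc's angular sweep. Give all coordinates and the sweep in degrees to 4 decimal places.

center=(69.6867,-3.8492) T_A=(69.1431,-21.9598) T_B=(61.4448,12.2866) sweep=151.2238

bisector direction at 12.6689° = (0.975654,0.219317)
center distance |VC| = r/sin(θ/2) = 18.118793/sin(14.3881°) = 72.915960
C = V + |VC|·bis = (69.6867,-3.8492)
T_A = V + ((C−V)·d_A)·d_A = V + 70.6289·d_A = (69.1431,-21.9598)
T_B = V + ((C−V)·d_B)·d_B = V + 70.6289·d_B = (61.4448,12.2866)
sweep = 180° − θ = 151.2238°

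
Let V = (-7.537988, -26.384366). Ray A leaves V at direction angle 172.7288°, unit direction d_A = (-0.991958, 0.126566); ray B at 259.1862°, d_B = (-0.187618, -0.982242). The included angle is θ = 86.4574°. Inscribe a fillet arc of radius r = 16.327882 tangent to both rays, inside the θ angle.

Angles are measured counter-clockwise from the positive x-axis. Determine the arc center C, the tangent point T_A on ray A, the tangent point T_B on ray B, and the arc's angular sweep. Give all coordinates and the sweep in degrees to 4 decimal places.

bisector direction at 215.9575° = (-0.809453,-0.587185)
center distance |VC| = r/sin(θ/2) = 16.327882/sin(43.2287°) = 23.839381
C = V + |VC|·bis = (-26.8348,-40.3825)
T_A = V + ((C−V)·d_A)·d_A = V + 17.3700·d_A = (-24.7683,-24.1859)
T_B = V + ((C−V)·d_B)·d_B = V + 17.3700·d_B = (-10.7969,-43.4459)
sweep = 180° − θ = 93.5426°

center=(-26.8348,-40.3825) T_A=(-24.7683,-24.1859) T_B=(-10.7969,-43.4459) sweep=93.5426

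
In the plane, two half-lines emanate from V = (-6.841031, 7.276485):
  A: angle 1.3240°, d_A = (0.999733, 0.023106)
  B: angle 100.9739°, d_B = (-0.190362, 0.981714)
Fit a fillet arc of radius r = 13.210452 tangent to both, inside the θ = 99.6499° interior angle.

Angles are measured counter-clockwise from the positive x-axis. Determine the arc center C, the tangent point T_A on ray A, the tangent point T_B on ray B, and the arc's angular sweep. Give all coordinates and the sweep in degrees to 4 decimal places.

bisector direction at 51.1490° = (0.627298,0.778779)
center distance |VC| = r/sin(θ/2) = 13.210452/sin(49.8250°) = 17.289424
C = V + |VC|·bis = (4.0046,20.7411)
T_A = V + ((C−V)·d_A)·d_A = V + 11.1538·d_A = (4.3098,7.5342)
T_B = V + ((C−V)·d_B)·d_B = V + 11.1538·d_B = (-8.9643,18.2264)
sweep = 180° − θ = 80.3501°

center=(4.0046,20.7411) T_A=(4.3098,7.5342) T_B=(-8.9643,18.2264) sweep=80.3501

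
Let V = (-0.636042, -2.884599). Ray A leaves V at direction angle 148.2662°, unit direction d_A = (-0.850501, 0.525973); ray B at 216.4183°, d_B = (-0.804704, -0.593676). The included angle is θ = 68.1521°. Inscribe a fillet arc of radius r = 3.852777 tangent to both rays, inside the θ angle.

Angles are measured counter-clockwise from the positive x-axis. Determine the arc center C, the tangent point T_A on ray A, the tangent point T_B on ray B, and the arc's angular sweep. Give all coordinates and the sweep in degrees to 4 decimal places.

bisector direction at 182.3423° = (-0.999165,-0.040869)
center distance |VC| = r/sin(θ/2) = 3.852777/sin(34.0761°) = 6.876363
C = V + |VC|·bis = (-7.5067,-3.1656)
T_A = V + ((C−V)·d_A)·d_A = V + 5.6957·d_A = (-5.4802,0.1112)
T_B = V + ((C−V)·d_B)·d_B = V + 5.6957·d_B = (-5.2194,-6.2660)
sweep = 180° − θ = 111.8479°

center=(-7.5067,-3.1656) T_A=(-5.4802,0.1112) T_B=(-5.2194,-6.2660) sweep=111.8479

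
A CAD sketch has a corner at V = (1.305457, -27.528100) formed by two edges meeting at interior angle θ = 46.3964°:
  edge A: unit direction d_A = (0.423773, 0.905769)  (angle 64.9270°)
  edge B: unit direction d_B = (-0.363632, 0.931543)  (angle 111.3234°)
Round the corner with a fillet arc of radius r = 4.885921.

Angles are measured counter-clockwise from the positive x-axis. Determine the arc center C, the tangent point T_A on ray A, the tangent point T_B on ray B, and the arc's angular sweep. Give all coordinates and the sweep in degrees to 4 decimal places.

bisector direction at 88.1252° = (0.032716,0.999465)
center distance |VC| = r/sin(θ/2) = 4.885921/sin(23.1982°) = 12.403553
C = V + |VC|·bis = (1.7112,-15.1312)
T_A = V + ((C−V)·d_A)·d_A = V + 11.4007·d_A = (6.1368,-17.2017)
T_B = V + ((C−V)·d_B)·d_B = V + 11.4007·d_B = (-2.8402,-16.9079)
sweep = 180° − θ = 133.6036°

center=(1.7112,-15.1312) T_A=(6.1368,-17.2017) T_B=(-2.8402,-16.9079) sweep=133.6036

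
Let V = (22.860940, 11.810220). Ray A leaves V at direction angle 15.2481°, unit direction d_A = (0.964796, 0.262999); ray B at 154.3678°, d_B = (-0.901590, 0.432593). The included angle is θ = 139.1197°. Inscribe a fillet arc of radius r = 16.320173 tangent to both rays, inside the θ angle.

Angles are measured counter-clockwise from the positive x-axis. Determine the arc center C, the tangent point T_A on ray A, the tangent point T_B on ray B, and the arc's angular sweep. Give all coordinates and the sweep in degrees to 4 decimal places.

bisector direction at 84.8080° = (0.090494,0.995897)
center distance |VC| = r/sin(θ/2) = 16.320173/sin(69.5598°) = 17.416777
C = V + |VC|·bis = (24.4371,29.1555)
T_A = V + ((C−V)·d_A)·d_A = V + 6.0824·d_A = (28.7293,13.4099)
T_B = V + ((C−V)·d_B)·d_B = V + 6.0824·d_B = (17.3771,14.4414)
sweep = 180° − θ = 40.8803°

center=(24.4371,29.1555) T_A=(28.7293,13.4099) T_B=(17.3771,14.4414) sweep=40.8803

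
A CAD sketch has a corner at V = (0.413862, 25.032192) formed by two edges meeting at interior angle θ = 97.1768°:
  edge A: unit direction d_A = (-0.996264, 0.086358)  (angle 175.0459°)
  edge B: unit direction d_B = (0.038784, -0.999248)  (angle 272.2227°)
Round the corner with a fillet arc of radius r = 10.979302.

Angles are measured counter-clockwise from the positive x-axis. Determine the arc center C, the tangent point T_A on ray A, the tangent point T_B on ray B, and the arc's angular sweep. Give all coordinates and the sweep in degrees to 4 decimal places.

bisector direction at 223.6343° = (-0.723759,-0.690053)
center distance |VC| = r/sin(θ/2) = 10.979302/sin(48.5884°) = 14.639515
C = V + |VC|·bis = (-10.1816,14.9302)
T_A = V + ((C−V)·d_A)·d_A = V + 9.6835·d_A = (-9.2335,25.8684)
T_B = V + ((C−V)·d_B)·d_B = V + 9.6835·d_B = (0.7894,15.3560)
sweep = 180° − θ = 82.8232°

center=(-10.1816,14.9302) T_A=(-9.2335,25.8684) T_B=(0.7894,15.3560) sweep=82.8232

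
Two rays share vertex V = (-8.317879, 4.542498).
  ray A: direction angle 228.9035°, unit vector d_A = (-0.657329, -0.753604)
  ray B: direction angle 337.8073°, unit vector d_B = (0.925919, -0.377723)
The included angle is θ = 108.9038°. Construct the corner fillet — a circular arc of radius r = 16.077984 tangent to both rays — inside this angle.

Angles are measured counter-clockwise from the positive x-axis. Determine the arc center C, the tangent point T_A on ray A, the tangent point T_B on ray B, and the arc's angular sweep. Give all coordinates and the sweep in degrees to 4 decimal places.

center=(-3.7533,-14.6839) T_A=(-15.8697,-4.1154) T_B=(2.3197,0.2030) sweep=71.0962

bisector direction at 283.3554° = (0.230991,-0.972956)
center distance |VC| = r/sin(θ/2) = 16.077984/sin(54.4519°) = 19.760860
C = V + |VC|·bis = (-3.7533,-14.6839)
T_A = V + ((C−V)·d_A)·d_A = V + 11.4887·d_A = (-15.8697,-4.1154)
T_B = V + ((C−V)·d_B)·d_B = V + 11.4887·d_B = (2.3197,0.2030)
sweep = 180° − θ = 71.0962°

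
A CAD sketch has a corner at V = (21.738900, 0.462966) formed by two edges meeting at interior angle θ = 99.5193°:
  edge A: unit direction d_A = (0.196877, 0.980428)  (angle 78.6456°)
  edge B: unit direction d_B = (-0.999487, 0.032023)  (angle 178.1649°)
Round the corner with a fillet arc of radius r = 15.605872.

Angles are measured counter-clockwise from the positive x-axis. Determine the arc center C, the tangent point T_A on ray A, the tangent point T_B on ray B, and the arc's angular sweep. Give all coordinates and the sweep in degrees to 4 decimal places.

center=(9.0386,16.4838) T_A=(24.3390,13.4113) T_B=(8.5388,0.8859) sweep=80.4807

bisector direction at 128.4052° = (-0.621220,0.783637)
center distance |VC| = r/sin(θ/2) = 15.605872/sin(49.7597°) = 20.444161
C = V + |VC|·bis = (9.0386,16.4838)
T_A = V + ((C−V)·d_A)·d_A = V + 13.2068·d_A = (24.3390,13.4113)
T_B = V + ((C−V)·d_B)·d_B = V + 13.2068·d_B = (8.5388,0.8859)
sweep = 180° − θ = 80.4807°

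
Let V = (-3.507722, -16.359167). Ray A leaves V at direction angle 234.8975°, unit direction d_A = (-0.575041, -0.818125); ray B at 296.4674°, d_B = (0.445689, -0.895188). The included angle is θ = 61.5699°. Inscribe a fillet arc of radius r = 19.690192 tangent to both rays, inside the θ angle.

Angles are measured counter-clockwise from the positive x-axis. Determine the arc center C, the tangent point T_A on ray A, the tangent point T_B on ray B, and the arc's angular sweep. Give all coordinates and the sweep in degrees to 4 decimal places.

center=(-6.4040,-54.7211) T_A=(-22.5130,-43.3985) T_B=(11.2224,-45.9454) sweep=118.4301

bisector direction at 265.6825° = (-0.075284,-0.997162)
center distance |VC| = r/sin(θ/2) = 19.690192/sin(30.7849°) = 38.471140
C = V + |VC|·bis = (-6.4040,-54.7211)
T_A = V + ((C−V)·d_A)·d_A = V + 33.0503·d_A = (-22.5130,-43.3985)
T_B = V + ((C−V)·d_B)·d_B = V + 33.0503·d_B = (11.2224,-45.9454)
sweep = 180° − θ = 118.4301°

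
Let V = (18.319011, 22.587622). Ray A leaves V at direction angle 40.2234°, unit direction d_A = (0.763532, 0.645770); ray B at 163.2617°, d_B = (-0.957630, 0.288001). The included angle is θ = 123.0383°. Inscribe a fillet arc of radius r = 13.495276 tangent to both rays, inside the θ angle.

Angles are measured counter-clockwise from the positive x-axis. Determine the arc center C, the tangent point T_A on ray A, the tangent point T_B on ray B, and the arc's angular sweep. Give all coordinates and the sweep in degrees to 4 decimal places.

bisector direction at 101.7425° = (-0.203514,0.979072)
center distance |VC| = r/sin(θ/2) = 13.495276/sin(61.5192°) = 15.353397
C = V + |VC|·bis = (15.1944,37.6197)
T_A = V + ((C−V)·d_A)·d_A = V + 7.3215·d_A = (23.9092,27.3156)
T_B = V + ((C−V)·d_B)·d_B = V + 7.3215·d_B = (11.3077,24.6962)
sweep = 180° − θ = 56.9617°

center=(15.1944,37.6197) T_A=(23.9092,27.3156) T_B=(11.3077,24.6962) sweep=56.9617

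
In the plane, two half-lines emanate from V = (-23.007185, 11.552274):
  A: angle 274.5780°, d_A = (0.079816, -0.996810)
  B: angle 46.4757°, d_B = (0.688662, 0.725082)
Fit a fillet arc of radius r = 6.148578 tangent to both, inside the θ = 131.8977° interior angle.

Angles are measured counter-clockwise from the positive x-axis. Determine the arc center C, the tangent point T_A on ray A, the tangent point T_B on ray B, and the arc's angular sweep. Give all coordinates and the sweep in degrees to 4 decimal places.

center=(-16.6592,9.3077) T_A=(-22.7882,8.8169) T_B=(-21.1174,13.5420) sweep=48.1023

bisector direction at 340.5269° = (0.942798,-0.333365)
center distance |VC| = r/sin(θ/2) = 6.148578/sin(65.9488°) = 6.733135
C = V + |VC|·bis = (-16.6592,9.3077)
T_A = V + ((C−V)·d_A)·d_A = V + 2.7441·d_A = (-22.7882,8.8169)
T_B = V + ((C−V)·d_B)·d_B = V + 2.7441·d_B = (-21.1174,13.5420)
sweep = 180° − θ = 48.1023°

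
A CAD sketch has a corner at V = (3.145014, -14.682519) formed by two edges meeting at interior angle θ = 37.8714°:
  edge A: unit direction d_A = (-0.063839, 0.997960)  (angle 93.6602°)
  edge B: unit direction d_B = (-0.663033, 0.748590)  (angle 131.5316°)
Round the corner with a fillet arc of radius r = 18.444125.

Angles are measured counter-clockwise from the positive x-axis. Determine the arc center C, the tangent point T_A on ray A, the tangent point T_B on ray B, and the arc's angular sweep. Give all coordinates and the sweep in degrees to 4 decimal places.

center=(-18.6936,37.7919) T_A=(-0.2871,38.9694) T_B=(-32.5007,25.5628) sweep=142.1286

bisector direction at 112.5959° = (-0.384229,0.923238)
center distance |VC| = r/sin(θ/2) = 18.444125/sin(18.9357°) = 56.837399
C = V + |VC|·bis = (-18.6936,37.7919)
T_A = V + ((C−V)·d_A)·d_A = V + 53.7615·d_A = (-0.2871,38.9694)
T_B = V + ((C−V)·d_B)·d_B = V + 53.7615·d_B = (-32.5007,25.5628)
sweep = 180° − θ = 142.1286°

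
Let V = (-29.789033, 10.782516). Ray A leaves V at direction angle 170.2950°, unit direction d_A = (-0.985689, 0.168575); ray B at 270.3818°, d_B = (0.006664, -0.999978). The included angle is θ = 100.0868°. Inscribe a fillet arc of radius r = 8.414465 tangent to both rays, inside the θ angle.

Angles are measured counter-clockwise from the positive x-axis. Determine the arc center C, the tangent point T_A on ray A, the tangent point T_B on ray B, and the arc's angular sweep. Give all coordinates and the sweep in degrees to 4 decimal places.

bisector direction at 220.3384° = (-0.762235,-0.647301)
center distance |VC| = r/sin(θ/2) = 8.414465/sin(50.0434°) = 10.977330
C = V + |VC|·bis = (-38.1563,3.6769)
T_A = V + ((C−V)·d_A)·d_A = V + 7.0497·d_A = (-36.7379,11.9709)
T_B = V + ((C−V)·d_B)·d_B = V + 7.0497·d_B = (-29.7421,3.7330)
sweep = 180° − θ = 79.9132°

center=(-38.1563,3.6769) T_A=(-36.7379,11.9709) T_B=(-29.7421,3.7330) sweep=79.9132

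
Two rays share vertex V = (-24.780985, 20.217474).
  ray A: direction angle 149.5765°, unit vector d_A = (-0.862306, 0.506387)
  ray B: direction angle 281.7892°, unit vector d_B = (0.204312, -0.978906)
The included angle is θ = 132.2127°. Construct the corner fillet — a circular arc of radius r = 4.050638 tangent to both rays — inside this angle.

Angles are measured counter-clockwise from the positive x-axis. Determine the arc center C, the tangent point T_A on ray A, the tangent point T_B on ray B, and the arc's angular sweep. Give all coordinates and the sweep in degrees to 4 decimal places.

center=(-28.3795,17.6333) T_A=(-26.3284,21.1262) T_B=(-24.4144,18.4609) sweep=47.7873

bisector direction at 215.6829° = (-0.812258,-0.583298)
center distance |VC| = r/sin(θ/2) = 4.050638/sin(66.1064°) = 4.430322
C = V + |VC|·bis = (-28.3795,17.6333)
T_A = V + ((C−V)·d_A)·d_A = V + 1.7945·d_A = (-26.3284,21.1262)
T_B = V + ((C−V)·d_B)·d_B = V + 1.7945·d_B = (-24.4144,18.4609)
sweep = 180° − θ = 47.7873°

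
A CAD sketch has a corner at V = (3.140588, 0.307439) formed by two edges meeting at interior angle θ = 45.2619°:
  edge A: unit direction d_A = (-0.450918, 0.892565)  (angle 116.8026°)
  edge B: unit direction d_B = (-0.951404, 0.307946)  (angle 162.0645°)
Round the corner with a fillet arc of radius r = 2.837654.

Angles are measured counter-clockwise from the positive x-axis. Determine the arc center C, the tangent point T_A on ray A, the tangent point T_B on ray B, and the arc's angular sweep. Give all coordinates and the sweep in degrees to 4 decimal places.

bisector direction at 139.4336° = (-0.759652,0.650330)
center distance |VC| = r/sin(θ/2) = 2.837654/sin(22.6309°) = 7.374476
C = V + |VC|·bis = (-2.4614,5.1033)
T_A = V + ((C−V)·d_A)·d_A = V + 6.8067·d_A = (0.0713,6.3828)
T_B = V + ((C−V)·d_B)·d_B = V + 6.8067·d_B = (-3.3353,2.4035)
sweep = 180° − θ = 134.7381°

center=(-2.4614,5.1033) T_A=(0.0713,6.3828) T_B=(-3.3353,2.4035) sweep=134.7381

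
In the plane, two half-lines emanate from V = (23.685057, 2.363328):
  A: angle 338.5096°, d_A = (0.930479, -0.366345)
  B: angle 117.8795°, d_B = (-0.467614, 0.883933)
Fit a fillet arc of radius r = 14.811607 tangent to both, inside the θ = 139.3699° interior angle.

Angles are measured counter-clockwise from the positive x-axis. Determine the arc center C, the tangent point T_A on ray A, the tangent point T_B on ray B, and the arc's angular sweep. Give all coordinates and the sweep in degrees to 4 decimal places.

bisector direction at 48.1946° = (0.666603,0.745413)
center distance |VC| = r/sin(θ/2) = 14.811607/sin(69.6850°) = 15.794031
C = V + |VC|·bis = (34.2134,14.1364)
T_A = V + ((C−V)·d_A)·d_A = V + 5.4834·d_A = (28.7872,0.3545)
T_B = V + ((C−V)·d_B)·d_B = V + 5.4834·d_B = (21.1209,7.2103)
sweep = 180° − θ = 40.6301°

center=(34.2134,14.1364) T_A=(28.7872,0.3545) T_B=(21.1209,7.2103) sweep=40.6301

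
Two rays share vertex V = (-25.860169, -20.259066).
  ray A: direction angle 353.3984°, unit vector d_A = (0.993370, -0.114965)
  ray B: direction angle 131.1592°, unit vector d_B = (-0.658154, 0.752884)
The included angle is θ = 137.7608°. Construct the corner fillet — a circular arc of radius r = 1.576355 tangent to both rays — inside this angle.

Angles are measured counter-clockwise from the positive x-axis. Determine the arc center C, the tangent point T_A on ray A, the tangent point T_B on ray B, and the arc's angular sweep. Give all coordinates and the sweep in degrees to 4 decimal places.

center=(-25.0741,-18.7632) T_A=(-25.2553,-20.3291) T_B=(-26.2609,-19.8006) sweep=42.2392

bisector direction at 62.2788° = (0.465170,0.885222)
center distance |VC| = r/sin(θ/2) = 1.576355/sin(68.8804°) = 1.689863
C = V + |VC|·bis = (-25.0741,-18.7632)
T_A = V + ((C−V)·d_A)·d_A = V + 0.6089·d_A = (-25.2553,-20.3291)
T_B = V + ((C−V)·d_B)·d_B = V + 0.6089·d_B = (-26.2609,-19.8006)
sweep = 180° − θ = 42.2392°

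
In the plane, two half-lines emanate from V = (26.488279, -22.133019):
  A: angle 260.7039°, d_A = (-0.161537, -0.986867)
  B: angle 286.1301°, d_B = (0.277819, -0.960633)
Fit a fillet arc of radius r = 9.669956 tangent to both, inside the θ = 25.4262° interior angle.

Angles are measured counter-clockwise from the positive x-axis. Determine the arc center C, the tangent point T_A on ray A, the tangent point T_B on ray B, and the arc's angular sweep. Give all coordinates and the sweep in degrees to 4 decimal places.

center=(29.1072,-65.9954) T_A=(19.5643,-64.4334) T_B=(38.3965,-63.3089) sweep=154.5738

bisector direction at 273.4170° = (0.059603,-0.998222)
center distance |VC| = r/sin(θ/2) = 9.669956/sin(12.7131°) = 43.940516
C = V + |VC|·bis = (29.1072,-65.9954)
T_A = V + ((C−V)·d_A)·d_A = V + 42.8633·d_A = (19.5643,-64.4334)
T_B = V + ((C−V)·d_B)·d_B = V + 42.8633·d_B = (38.3965,-63.3089)
sweep = 180° − θ = 154.5738°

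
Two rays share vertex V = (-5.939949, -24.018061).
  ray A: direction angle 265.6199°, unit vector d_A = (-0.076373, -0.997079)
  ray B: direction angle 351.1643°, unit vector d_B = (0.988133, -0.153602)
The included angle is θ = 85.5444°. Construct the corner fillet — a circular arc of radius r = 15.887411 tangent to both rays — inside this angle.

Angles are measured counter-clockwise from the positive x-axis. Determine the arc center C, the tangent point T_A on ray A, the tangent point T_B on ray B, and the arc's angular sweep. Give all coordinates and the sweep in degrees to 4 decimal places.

center=(8.5895,-42.3548) T_A=(-7.2515,-41.1415) T_B=(11.0298,-26.6559) sweep=94.4556

bisector direction at 308.3921° = (0.621040,-0.783779)
center distance |VC| = r/sin(θ/2) = 15.887411/sin(42.7722°) = 23.395313
C = V + |VC|·bis = (8.5895,-42.3548)
T_A = V + ((C−V)·d_A)·d_A = V + 17.1736·d_A = (-7.2515,-41.1415)
T_B = V + ((C−V)·d_B)·d_B = V + 17.1736·d_B = (11.0298,-26.6559)
sweep = 180° − θ = 94.4556°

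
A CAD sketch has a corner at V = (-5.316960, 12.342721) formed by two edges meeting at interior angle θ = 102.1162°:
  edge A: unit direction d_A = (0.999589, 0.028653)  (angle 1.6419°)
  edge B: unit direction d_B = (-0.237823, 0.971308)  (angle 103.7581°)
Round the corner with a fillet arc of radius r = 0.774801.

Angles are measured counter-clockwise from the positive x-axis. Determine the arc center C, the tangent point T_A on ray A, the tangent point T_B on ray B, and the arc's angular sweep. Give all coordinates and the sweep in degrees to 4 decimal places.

center=(-4.7133,13.1351) T_A=(-4.6911,12.3607) T_B=(-5.4659,12.9509) sweep=77.8838

bisector direction at 52.7000° = (0.605988,0.795473)
center distance |VC| = r/sin(θ/2) = 0.774801/sin(51.0581°) = 0.996165
C = V + |VC|·bis = (-4.7133,13.1351)
T_A = V + ((C−V)·d_A)·d_A = V + 0.6261·d_A = (-4.6911,12.3607)
T_B = V + ((C−V)·d_B)·d_B = V + 0.6261·d_B = (-5.4659,12.9509)
sweep = 180° − θ = 77.8838°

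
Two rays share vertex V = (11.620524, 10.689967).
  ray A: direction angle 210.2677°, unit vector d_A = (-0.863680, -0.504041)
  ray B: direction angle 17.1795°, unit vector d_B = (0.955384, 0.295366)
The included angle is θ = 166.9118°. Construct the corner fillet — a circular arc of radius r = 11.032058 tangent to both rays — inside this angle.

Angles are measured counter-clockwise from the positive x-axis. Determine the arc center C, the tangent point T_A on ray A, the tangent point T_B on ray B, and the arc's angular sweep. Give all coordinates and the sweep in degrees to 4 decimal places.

bisector direction at 293.7236° = (0.402325,-0.915497)
center distance |VC| = r/sin(θ/2) = 11.032058/sin(83.4559°) = 11.104410
C = V + |VC|·bis = (16.0881,0.5239)
T_A = V + ((C−V)·d_A)·d_A = V + 1.2655·d_A = (10.5275,10.0521)
T_B = V + ((C−V)·d_B)·d_B = V + 1.2655·d_B = (12.8296,11.0638)
sweep = 180° − θ = 13.0882°

center=(16.0881,0.5239) T_A=(10.5275,10.0521) T_B=(12.8296,11.0638) sweep=13.0882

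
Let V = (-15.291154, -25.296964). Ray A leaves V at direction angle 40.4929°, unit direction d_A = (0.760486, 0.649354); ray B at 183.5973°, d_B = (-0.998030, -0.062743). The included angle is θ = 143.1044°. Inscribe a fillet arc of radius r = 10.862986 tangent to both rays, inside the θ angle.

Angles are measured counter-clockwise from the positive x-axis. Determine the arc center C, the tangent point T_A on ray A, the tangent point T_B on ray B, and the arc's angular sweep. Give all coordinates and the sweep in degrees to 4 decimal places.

bisector direction at 112.0451° = (-0.375336,0.926889)
center distance |VC| = r/sin(θ/2) = 10.862986/sin(71.5522°) = 11.451449
C = V + |VC|·bis = (-19.5893,-14.6827)
T_A = V + ((C−V)·d_A)·d_A = V + 3.6237·d_A = (-12.5354,-22.9439)
T_B = V + ((C−V)·d_B)·d_B = V + 3.6237·d_B = (-18.9077,-25.5243)
sweep = 180° − θ = 36.8956°

center=(-19.5893,-14.6827) T_A=(-12.5354,-22.9439) T_B=(-18.9077,-25.5243) sweep=36.8956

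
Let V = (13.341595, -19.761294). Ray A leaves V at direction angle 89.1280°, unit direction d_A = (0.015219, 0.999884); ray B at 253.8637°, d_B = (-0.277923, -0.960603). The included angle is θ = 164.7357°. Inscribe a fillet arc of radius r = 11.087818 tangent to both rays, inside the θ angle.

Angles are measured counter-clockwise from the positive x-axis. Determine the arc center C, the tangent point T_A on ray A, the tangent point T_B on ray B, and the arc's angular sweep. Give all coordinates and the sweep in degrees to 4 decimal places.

bisector direction at 171.4958° = (-0.989005,0.147881)
center distance |VC| = r/sin(θ/2) = 11.087818/sin(82.3679°) = 11.186921
C = V + |VC|·bis = (2.2777,-18.1070)
T_A = V + ((C−V)·d_A)·d_A = V + 1.4858·d_A = (13.3642,-18.2757)
T_B = V + ((C−V)·d_B)·d_B = V + 1.4858·d_B = (12.9287,-21.1885)
sweep = 180° − θ = 15.2643°

center=(2.2777,-18.1070) T_A=(13.3642,-18.2757) T_B=(12.9287,-21.1885) sweep=15.2643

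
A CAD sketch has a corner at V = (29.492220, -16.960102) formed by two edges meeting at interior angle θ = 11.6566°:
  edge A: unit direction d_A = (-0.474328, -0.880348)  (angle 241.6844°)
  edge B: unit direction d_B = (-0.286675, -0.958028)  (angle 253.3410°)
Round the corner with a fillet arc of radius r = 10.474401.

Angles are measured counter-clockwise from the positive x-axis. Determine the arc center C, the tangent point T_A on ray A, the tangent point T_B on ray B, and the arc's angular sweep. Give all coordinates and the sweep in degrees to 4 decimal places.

center=(-9.9595,-112.2648) T_A=(-19.1807,-107.2965) T_B=(0.0752,-115.2676) sweep=168.3434

bisector direction at 247.5127° = (-0.382479,-0.923964)
center distance |VC| = r/sin(θ/2) = 10.474401/sin(5.8283°) = 103.147610
C = V + |VC|·bis = (-9.9595,-112.2648)
T_A = V + ((C−V)·d_A)·d_A = V + 102.6144·d_A = (-19.1807,-107.2965)
T_B = V + ((C−V)·d_B)·d_B = V + 102.6144·d_B = (0.0752,-115.2676)
sweep = 180° − θ = 168.3434°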